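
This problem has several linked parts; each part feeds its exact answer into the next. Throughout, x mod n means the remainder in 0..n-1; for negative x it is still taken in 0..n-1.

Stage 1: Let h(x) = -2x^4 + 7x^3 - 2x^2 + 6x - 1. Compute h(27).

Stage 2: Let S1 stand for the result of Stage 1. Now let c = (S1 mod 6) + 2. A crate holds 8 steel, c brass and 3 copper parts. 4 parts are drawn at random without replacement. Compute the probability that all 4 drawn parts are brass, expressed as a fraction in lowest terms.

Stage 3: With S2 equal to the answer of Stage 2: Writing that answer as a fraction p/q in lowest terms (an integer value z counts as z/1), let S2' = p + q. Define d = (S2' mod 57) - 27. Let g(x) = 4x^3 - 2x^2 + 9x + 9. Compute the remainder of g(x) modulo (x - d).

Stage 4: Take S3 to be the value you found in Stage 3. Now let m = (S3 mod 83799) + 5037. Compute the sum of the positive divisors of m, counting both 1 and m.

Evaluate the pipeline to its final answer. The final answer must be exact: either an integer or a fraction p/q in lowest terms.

Stage 1: -2*(27)^4 + 7*(27)^3 - 2*(27)^2 + 6*(27)^1 - 1 = (-1062882) + (137781) + (-1458) + (162) + (-1) = -926398; answer -926398
Stage 2: S1 = -926398; c = 4; total draws C(15,4) = 1365; favorable C(4,4) = 1; P = 1/1365; answer 1/1365
Stage 3: S2 = 1/1365; threaded value p + q = 1366; d = 28; remainder = value at the root: 4*(28)^3 - 2*(28)^2 + 9*(28)^1 + 9 = (87808) + (-1568) + (252) + (9) = 86501; answer 86501
Stage 4: S3 = 86501; m = 7739; 7739 = 71 * 109; sigma = (1 + 71) * (1 + 109) = 72 * 110 = 7920; answer 7920

7920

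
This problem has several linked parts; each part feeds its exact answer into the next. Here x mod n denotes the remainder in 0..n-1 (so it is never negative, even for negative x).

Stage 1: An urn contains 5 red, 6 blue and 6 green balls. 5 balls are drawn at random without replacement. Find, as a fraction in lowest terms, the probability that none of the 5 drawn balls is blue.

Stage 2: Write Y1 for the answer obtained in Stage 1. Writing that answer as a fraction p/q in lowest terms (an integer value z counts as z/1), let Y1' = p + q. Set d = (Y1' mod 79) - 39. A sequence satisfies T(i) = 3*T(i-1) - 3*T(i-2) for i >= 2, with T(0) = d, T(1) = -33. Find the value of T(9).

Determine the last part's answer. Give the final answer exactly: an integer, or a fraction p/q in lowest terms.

-3888

Stage 1: total draws C(17,5) = 6188; favorable C(11,5) = 462; P = 33/442; answer 33/442
Stage 2: Y1 = 33/442; threaded value p + q = 475; d = -38; T(2) = 3*(-33) - 3*(-38) = 15; iterating: T(2)=15, T(3)=144, T(4)=387, T(5)=729, T(6)=1026, T(7)=891, T(8)=-405, T(9)=-3888; answer -3888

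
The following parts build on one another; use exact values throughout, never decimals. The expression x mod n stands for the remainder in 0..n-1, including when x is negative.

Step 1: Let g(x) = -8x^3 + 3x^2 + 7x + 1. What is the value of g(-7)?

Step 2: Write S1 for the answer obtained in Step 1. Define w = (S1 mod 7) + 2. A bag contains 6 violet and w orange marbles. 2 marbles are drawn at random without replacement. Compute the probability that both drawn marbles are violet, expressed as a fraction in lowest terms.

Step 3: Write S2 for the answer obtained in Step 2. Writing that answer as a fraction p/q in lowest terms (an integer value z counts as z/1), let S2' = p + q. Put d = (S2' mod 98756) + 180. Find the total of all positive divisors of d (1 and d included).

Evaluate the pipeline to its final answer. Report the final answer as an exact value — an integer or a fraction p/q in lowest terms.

198

Step 1: -8*(-7)^3 + 3*(-7)^2 + 7*(-7)^1 + 1 = (2744) + (147) + (-49) + (1) = 2843; answer 2843
Step 2: S1 = 2843; w = 3; total draws C(9,2) = 36; favorable C(6,2) = 15; P = 5/12; answer 5/12
Step 3: S2 = 5/12; threaded value p + q = 17; d = 197; 197 is prime, so its only divisors are 1 and 197; sigma = 1 + 197 = 198; answer 198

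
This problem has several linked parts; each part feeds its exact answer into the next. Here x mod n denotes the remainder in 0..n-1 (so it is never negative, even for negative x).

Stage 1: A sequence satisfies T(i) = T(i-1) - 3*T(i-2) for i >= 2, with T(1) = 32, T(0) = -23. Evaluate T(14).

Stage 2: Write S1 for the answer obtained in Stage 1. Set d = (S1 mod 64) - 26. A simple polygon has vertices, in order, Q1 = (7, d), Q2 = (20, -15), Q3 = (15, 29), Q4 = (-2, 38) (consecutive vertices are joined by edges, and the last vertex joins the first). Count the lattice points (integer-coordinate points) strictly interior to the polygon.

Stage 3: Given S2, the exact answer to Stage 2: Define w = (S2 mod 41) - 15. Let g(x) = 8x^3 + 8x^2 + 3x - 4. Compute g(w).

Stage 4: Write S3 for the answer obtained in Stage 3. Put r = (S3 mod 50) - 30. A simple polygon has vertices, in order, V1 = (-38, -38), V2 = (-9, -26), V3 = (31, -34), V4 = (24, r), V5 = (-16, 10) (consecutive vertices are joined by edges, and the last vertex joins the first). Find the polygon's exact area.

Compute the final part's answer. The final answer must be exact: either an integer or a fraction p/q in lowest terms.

3003/2

Stage 1: T(2) = 1*(32) - 3*(-23) = 101; iterating: T(2)=101, T(3)=5, T(4)=-298, T(5)=-313, T(6)=581, T(7)=1520, T(8)=-223, T(9)=-4783, T(10)=-4114, T(11)=10235, T(12)=22577, T(13)=-8128, T(14)=-75859; answer -75859
Stage 2: S1 = -75859; d = 19; cross terms: (7*-15 - 20*19)=-485, (20*29 - 15*-15)=805, (15*38 - -2*29)=628, (-2*19 - 7*38)=-304; twice the area = |644| = 644; area = 322; boundary points = 1 + 1 + 1 + 1 = 4; strictly interior points = area - boundary/2 + 1 = 321; answer 321
Stage 3: S2 = 321; w = 19; 8*(19)^3 + 8*(19)^2 + 3*(19)^1 - 4 = (54872) + (2888) + (57) + (-4) = 57813; answer 57813
Stage 4: S3 = 57813; r = -17; cross terms: (-38*-26 - -9*-38)=646, (-9*-34 - 31*-26)=1112, (31*-17 - 24*-34)=289, (24*10 - -16*-17)=-32, (-16*-38 - -38*10)=988; twice the area = |3003| = 3003; area = 3003/2; answer 3003/2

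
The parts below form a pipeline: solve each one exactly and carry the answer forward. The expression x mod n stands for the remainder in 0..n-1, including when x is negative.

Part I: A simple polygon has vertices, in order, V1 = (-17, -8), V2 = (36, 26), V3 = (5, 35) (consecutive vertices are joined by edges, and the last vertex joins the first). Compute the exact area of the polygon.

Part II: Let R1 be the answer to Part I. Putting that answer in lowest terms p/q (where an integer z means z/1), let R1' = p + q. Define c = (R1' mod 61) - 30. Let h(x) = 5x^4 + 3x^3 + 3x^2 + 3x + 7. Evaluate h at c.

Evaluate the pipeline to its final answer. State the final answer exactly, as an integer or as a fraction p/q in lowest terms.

1140729

Part I: cross terms: (-17*26 - 36*-8)=-154, (36*35 - 5*26)=1130, (5*-8 - -17*35)=555; twice the area = |1531| = 1531; area = 1531/2; answer 1531/2
Part II: R1 = 1531/2; threaded value p + q = 1533; c = -22; 5*(-22)^4 + 3*(-22)^3 + 3*(-22)^2 + 3*(-22)^1 + 7 = (1171280) + (-31944) + (1452) + (-66) + (7) = 1140729; answer 1140729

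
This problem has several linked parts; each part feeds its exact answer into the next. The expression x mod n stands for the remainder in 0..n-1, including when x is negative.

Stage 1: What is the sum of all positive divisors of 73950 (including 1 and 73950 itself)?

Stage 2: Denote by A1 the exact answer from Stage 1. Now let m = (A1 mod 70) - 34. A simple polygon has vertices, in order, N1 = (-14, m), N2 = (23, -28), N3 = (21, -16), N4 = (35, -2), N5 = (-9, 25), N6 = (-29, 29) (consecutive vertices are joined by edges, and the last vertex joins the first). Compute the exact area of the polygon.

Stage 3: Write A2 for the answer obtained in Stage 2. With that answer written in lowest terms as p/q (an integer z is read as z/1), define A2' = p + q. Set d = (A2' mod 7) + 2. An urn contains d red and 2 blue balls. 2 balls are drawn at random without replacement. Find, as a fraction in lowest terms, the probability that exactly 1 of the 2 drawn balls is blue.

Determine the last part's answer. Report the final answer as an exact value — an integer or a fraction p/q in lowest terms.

Stage 1: 73950 = 2 * 3 * 5^2 * 17 * 29; sigma = (1 + 2) * (1 + 3) * (1 + 5 + 25) * (1 + 17) * (1 + 29) = 3 * 4 * 31 * 18 * 30 = 200880; answer 200880
Stage 2: A1 = 200880; m = 16; cross terms: (-14*-28 - 23*16)=24, (23*-16 - 21*-28)=220, (21*-2 - 35*-16)=518, (35*25 - -9*-2)=857, (-9*29 - -29*25)=464, (-29*16 - -14*29)=-58; twice the area = |2025| = 2025; area = 2025/2; answer 2025/2
Stage 3: A2 = 2025/2; threaded value p + q = 2027; d = 6; total draws C(8,2) = 28; favorable C(2,1)*C(6,1) = 12; P = 3/7; answer 3/7

3/7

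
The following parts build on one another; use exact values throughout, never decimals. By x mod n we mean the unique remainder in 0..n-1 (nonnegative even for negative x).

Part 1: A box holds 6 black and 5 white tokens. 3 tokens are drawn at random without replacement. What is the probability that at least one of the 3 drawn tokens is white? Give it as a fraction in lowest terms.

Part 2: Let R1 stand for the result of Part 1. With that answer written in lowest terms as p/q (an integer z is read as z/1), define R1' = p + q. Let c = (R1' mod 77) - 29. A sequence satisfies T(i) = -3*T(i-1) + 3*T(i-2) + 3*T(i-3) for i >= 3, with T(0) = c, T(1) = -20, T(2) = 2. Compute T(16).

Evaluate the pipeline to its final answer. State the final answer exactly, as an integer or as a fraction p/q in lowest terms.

-754039935

Part 1: total draws C(11,3) = 165; complement C(6,3) = 20; favorable 165 - 20 = 145; P = 29/33; answer 29/33
Part 2: R1 = 29/33; threaded value p + q = 62; c = 33; T(3) = -3*(2) + 3*(-20) + 3*(33) = 33; iterating: T(3)=33, T(4)=-153, T(5)=564, T(6)=-2052, T(7)=7389, T(8)=-26631, T(9)=95904, T(10)=-345438, T(11)=1244133, T(12)=-4481001, T(13)=16139088, T(14)=-58127868, T(15)=209357865, T(16)=-754039935; answer -754039935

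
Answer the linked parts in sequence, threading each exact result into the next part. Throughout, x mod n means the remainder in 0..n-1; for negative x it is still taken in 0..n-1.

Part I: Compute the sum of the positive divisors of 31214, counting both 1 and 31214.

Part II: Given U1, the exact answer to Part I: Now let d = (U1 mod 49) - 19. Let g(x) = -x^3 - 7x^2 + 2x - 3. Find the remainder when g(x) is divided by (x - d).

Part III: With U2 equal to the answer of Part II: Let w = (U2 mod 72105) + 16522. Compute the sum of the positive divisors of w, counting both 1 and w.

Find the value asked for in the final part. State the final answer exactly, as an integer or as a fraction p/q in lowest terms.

211680

Part I: 31214 = 2 * 15607; sigma = (1 + 2) * (1 + 15607) = 3 * 15608 = 46824; answer 46824
Part II: U1 = 46824; d = 10; remainder = value at the root: -1*(10)^3 - 7*(10)^2 + 2*(10)^1 - 3 = (-1000) + (-700) + (20) + (-3) = -1683; answer -1683
Part III: U2 = -1683; w = 86944; 86944 = 2^5 * 11 * 13 * 19; sigma = (1 + 2 + 4 + 8 + 16 + 32) * (1 + 11) * (1 + 13) * (1 + 19) = 63 * 12 * 14 * 20 = 211680; answer 211680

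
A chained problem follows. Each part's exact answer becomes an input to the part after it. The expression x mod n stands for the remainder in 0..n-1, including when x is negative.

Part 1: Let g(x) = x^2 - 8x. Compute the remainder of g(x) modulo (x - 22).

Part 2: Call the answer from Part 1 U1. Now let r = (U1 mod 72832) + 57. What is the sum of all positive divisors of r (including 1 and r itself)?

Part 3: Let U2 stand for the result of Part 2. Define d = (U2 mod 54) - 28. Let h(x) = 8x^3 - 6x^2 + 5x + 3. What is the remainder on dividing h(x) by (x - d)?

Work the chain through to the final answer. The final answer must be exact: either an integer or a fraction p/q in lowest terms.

Part 1: remainder = value at the root: 1*(22)^2 - 8*(22)^1 = (484) + (-176) = 308; answer 308
Part 2: U1 = 308; r = 365; 365 = 5 * 73; sigma = (1 + 5) * (1 + 73) = 6 * 74 = 444; answer 444
Part 3: U2 = 444; d = -16; remainder = value at the root: 8*(-16)^3 - 6*(-16)^2 + 5*(-16)^1 + 3 = (-32768) + (-1536) + (-80) + (3) = -34381; answer -34381

-34381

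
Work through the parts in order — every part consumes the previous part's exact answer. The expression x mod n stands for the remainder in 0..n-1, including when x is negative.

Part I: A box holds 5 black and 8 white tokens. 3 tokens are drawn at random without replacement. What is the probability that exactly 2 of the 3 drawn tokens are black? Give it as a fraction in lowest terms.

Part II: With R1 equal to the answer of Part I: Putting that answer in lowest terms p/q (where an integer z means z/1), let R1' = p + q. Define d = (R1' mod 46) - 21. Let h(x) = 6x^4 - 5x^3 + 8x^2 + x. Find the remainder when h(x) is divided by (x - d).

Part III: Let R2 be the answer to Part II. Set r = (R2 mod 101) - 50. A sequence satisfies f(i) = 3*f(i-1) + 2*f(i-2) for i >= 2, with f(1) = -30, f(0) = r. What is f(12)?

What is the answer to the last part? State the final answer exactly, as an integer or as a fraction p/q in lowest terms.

-3076818

Part I: total draws C(13,3) = 286; favorable C(5,2)*C(8,1) = 80; P = 40/143; answer 40/143
Part II: R1 = 40/143; threaded value p + q = 183; d = 24; remainder = value at the root: 6*(24)^4 - 5*(24)^3 + 8*(24)^2 + 1*(24)^1 = (1990656) + (-69120) + (4608) + (24) = 1926168; answer 1926168
Part III: R2 = 1926168; r = 48; f(2) = 3*(-30) + 2*(48) = 6; iterating: f(2)=6, f(3)=-42, f(4)=-114, f(5)=-426, f(6)=-1506, f(7)=-5370, f(8)=-19122, f(9)=-68106, f(10)=-242562, f(11)=-863898, f(12)=-3076818; answer -3076818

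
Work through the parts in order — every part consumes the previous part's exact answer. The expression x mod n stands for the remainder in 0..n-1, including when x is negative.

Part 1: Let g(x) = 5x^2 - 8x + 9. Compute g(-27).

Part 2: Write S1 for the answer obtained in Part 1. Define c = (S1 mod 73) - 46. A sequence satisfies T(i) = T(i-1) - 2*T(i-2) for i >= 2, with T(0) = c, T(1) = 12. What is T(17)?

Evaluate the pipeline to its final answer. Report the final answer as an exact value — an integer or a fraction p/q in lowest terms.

Part 1: 5*(-27)^2 - 8*(-27)^1 + 9 = (3645) + (216) + (9) = 3870; answer 3870
Part 2: S1 = 3870; c = -45; T(2) = 1*(12) - 2*(-45) = 102; iterating: T(2)=102, T(3)=78, T(4)=-126, T(5)=-282, T(6)=-30, T(7)=534, T(8)=594, T(9)=-474, T(10)=-1662, T(11)=-714, T(12)=2610, T(13)=4038, T(14)=-1182, T(15)=-9258, T(16)=-6894, T(17)=11622; answer 11622

11622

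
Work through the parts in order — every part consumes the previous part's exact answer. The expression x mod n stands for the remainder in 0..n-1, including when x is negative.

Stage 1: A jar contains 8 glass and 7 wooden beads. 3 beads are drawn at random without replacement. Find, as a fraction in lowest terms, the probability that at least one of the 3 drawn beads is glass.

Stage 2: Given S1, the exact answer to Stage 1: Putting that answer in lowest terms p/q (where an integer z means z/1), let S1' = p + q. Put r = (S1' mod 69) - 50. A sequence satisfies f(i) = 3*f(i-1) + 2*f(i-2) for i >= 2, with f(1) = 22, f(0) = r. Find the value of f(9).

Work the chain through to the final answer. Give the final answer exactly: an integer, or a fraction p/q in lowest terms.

178036

Stage 1: total draws C(15,3) = 455; complement C(7,3) = 35; favorable 455 - 35 = 420; P = 12/13; answer 12/13
Stage 2: S1 = 12/13; threaded value p + q = 25; r = -25; f(2) = 3*(22) + 2*(-25) = 16; iterating: f(2)=16, f(3)=92, f(4)=308, f(5)=1108, f(6)=3940, f(7)=14036, f(8)=49988, f(9)=178036; answer 178036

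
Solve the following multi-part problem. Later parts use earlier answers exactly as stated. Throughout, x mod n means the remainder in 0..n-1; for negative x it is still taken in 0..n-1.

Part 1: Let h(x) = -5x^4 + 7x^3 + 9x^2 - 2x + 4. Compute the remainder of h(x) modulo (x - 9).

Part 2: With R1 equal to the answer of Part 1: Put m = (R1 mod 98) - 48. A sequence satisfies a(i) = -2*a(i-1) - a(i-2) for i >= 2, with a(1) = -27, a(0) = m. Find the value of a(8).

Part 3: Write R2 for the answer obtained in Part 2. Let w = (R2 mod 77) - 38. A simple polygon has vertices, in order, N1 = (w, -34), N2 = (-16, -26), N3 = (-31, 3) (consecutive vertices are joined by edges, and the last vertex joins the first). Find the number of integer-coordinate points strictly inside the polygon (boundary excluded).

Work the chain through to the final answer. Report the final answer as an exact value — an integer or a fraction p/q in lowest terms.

316

Part 1: remainder = value at the root: -5*(9)^4 + 7*(9)^3 + 9*(9)^2 - 2*(9)^1 + 4 = (-32805) + (5103) + (729) + (-18) + (4) = -26987; answer -26987
Part 2: R1 = -26987; m = 13; a(2) = -2*(-27) - 1*(13) = 41; iterating: a(2)=41, a(3)=-55, a(4)=69, a(5)=-83, a(6)=97, a(7)=-111, a(8)=125; answer 125
Part 3: R2 = 125; w = 10; cross terms: (10*-26 - -16*-34)=-804, (-16*3 - -31*-26)=-854, (-31*-34 - 10*3)=1024; twice the area = |-634| = 634; area = 317; boundary points = 2 + 1 + 1 = 4; strictly interior points = area - boundary/2 + 1 = 316; answer 316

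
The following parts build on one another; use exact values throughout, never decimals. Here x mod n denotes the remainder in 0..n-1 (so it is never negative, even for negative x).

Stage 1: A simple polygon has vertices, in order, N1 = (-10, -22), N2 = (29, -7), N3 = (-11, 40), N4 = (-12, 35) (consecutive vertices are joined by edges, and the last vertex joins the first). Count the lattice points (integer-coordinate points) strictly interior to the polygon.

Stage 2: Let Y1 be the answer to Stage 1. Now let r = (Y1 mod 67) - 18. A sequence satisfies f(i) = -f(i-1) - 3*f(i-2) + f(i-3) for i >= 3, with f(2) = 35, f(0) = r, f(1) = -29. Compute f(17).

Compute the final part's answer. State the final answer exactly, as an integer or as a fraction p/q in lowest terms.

-572709

Stage 1: cross terms: (-10*-7 - 29*-22)=708, (29*40 - -11*-7)=1083, (-11*35 - -12*40)=95, (-12*-22 - -10*35)=614; twice the area = |2500| = 2500; area = 1250; boundary points = 3 + 1 + 1 + 1 = 6; strictly interior points = area - boundary/2 + 1 = 1248; answer 1248
Stage 2: Y1 = 1248; r = 24; f(3) = -1*(35) - 3*(-29) + 1*(24) = 76; iterating: f(3)=76, f(4)=-210, f(5)=17, f(6)=689, f(7)=-950, f(8)=-1100, f(9)=4639, f(10)=-2289, f(11)=-12728, f(12)=24234, f(13)=11661, f(14)=-97091, f(15)=86342, f(16)=216592, f(17)=-572709; answer -572709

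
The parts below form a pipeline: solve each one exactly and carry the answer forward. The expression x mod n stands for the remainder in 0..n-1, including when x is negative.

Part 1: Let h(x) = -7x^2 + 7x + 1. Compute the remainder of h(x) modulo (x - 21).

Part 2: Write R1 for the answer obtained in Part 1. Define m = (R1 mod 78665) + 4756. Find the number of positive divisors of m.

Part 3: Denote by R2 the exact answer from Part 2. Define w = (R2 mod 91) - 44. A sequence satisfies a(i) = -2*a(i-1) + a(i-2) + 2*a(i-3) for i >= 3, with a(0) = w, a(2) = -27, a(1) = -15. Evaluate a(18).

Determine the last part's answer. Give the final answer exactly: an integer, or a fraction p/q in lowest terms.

1135913

Part 1: remainder = value at the root: -7*(21)^2 + 7*(21)^1 + 1 = (-3087) + (147) + (1) = -2939; answer -2939
Part 2: R1 = -2939; m = 80482; 80482 = 2 * 40241; number of divisors = (1+1) * (1+1) = 4; answer 4
Part 3: R2 = 4; w = -40; a(3) = -2*(-27) + 1*(-15) + 2*(-40) = -41; iterating: a(3)=-41, a(4)=25, a(5)=-145, a(6)=233, a(7)=-561, a(8)=1065, a(9)=-2225, a(10)=4393, a(11)=-8881, a(12)=17705, a(13)=-35505, a(14)=70953, a(15)=-142001, a(16)=283945, a(17)=-567985, a(18)=1135913; answer 1135913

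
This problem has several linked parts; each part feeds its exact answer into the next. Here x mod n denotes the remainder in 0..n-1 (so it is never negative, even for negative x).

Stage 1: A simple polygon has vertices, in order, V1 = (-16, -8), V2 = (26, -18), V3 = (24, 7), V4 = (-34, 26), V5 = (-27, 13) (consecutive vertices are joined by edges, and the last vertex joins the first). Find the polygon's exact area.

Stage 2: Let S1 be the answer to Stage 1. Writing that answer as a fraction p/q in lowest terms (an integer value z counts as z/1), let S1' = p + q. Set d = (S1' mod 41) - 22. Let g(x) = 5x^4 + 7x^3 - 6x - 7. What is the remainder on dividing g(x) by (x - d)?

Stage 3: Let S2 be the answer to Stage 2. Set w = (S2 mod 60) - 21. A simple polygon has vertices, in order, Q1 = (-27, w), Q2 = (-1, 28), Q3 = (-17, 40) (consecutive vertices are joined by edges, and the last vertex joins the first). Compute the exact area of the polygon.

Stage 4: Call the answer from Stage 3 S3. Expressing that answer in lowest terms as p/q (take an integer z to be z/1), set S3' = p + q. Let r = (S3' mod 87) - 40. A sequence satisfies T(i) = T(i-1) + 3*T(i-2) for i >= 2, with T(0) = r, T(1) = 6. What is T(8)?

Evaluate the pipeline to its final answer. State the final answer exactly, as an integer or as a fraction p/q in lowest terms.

Stage 1: cross terms: (-16*-18 - 26*-8)=496, (26*7 - 24*-18)=614, (24*26 - -34*7)=862, (-34*13 - -27*26)=260, (-27*-8 - -16*13)=424; twice the area = |2656| = 2656; area = 1328; answer 1328
Stage 2: S1 = 1328; threaded value p + q = 1329; d = -5; remainder = value at the root: 5*(-5)^4 + 7*(-5)^3 - 6*(-5)^1 - 7 = (3125) + (-875) + (30) + (-7) = 2273; answer 2273
Stage 3: S2 = 2273; w = 32; cross terms: (-27*28 - -1*32)=-724, (-1*40 - -17*28)=436, (-17*32 - -27*40)=536; twice the area = |248| = 248; area = 124; answer 124
Stage 4: S3 = 124; threaded value p + q = 125; r = -2; T(2) = 1*(6) + 3*(-2) = 0; iterating: T(2)=0, T(3)=18, T(4)=18, T(5)=72, T(6)=126, T(7)=342, T(8)=720; answer 720

720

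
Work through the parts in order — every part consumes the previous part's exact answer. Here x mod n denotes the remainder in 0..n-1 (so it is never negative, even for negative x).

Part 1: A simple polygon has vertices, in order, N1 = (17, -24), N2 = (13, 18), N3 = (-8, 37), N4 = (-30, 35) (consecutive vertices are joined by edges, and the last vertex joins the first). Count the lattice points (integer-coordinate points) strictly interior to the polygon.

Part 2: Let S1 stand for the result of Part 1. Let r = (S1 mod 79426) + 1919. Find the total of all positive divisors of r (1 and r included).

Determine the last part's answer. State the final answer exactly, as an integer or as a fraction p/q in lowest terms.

Part 1: cross terms: (17*18 - 13*-24)=618, (13*37 - -8*18)=625, (-8*35 - -30*37)=830, (-30*-24 - 17*35)=125; twice the area = |2198| = 2198; area = 1099; boundary points = 2 + 1 + 2 + 1 = 6; strictly interior points = area - boundary/2 + 1 = 1097; answer 1097
Part 2: S1 = 1097; r = 3016; 3016 = 2^3 * 13 * 29; sigma = (1 + 2 + 4 + 8) * (1 + 13) * (1 + 29) = 15 * 14 * 30 = 6300; answer 6300

6300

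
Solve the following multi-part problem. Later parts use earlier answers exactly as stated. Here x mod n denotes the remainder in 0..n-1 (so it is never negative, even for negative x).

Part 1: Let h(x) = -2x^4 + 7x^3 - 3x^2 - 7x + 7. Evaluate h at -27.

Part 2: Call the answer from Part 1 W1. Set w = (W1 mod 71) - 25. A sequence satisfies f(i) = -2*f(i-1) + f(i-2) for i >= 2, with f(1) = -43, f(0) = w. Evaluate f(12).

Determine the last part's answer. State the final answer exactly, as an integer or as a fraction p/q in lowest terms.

Part 1: -2*(-27)^4 + 7*(-27)^3 - 3*(-27)^2 - 7*(-27)^1 + 7 = (-1062882) + (-137781) + (-2187) + (189) + (7) = -1202654; answer -1202654
Part 2: W1 = -1202654; w = -10; f(2) = -2*(-43) + 1*(-10) = 76; iterating: f(2)=76, f(3)=-195, f(4)=466, f(5)=-1127, f(6)=2720, f(7)=-6567, f(8)=15854, f(9)=-38275, f(10)=92404, f(11)=-223083, f(12)=538570; answer 538570

538570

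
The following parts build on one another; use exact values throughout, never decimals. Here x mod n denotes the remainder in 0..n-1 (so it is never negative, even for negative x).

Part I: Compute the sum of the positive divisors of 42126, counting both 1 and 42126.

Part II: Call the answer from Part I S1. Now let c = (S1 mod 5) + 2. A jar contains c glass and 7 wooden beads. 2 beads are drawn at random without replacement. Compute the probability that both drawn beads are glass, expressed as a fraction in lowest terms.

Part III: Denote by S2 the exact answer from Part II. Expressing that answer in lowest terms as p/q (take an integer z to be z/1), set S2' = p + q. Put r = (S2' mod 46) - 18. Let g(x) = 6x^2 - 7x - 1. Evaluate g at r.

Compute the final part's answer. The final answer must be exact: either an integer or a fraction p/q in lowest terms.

Part I: 42126 = 2 * 3 * 7 * 17 * 59; sigma = (1 + 2) * (1 + 3) * (1 + 7) * (1 + 17) * (1 + 59) = 3 * 4 * 8 * 18 * 60 = 103680; answer 103680
Part II: S1 = 103680; c = 2; total draws C(9,2) = 36; favorable C(2,2) = 1; P = 1/36; answer 1/36
Part III: S2 = 1/36; threaded value p + q = 37; r = 19; 6*(19)^2 - 7*(19)^1 - 1 = (2166) + (-133) + (-1) = 2032; answer 2032

2032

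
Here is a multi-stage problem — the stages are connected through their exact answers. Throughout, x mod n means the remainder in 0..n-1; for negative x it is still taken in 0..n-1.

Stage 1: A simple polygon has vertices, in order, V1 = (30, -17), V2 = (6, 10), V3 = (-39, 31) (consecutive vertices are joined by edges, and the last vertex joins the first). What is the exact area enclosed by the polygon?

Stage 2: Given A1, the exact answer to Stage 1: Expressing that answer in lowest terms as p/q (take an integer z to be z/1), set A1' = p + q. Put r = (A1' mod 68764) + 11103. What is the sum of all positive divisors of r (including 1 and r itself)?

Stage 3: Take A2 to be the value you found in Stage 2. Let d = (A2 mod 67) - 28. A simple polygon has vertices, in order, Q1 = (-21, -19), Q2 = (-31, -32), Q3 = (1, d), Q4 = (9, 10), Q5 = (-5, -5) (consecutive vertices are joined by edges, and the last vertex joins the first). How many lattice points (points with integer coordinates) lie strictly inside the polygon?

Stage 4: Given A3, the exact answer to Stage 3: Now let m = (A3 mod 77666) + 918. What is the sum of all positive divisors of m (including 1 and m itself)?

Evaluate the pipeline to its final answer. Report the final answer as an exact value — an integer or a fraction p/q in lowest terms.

Stage 1: cross terms: (30*10 - 6*-17)=402, (6*31 - -39*10)=576, (-39*-17 - 30*31)=-267; twice the area = |711| = 711; area = 711/2; answer 711/2
Stage 2: A1 = 711/2; threaded value p + q = 713; r = 11816; 11816 = 2^3 * 7 * 211; sigma = (1 + 2 + 4 + 8) * (1 + 7) * (1 + 211) = 15 * 8 * 212 = 25440; answer 25440
Stage 3: A2 = 25440; d = 19; cross terms: (-21*-32 - -31*-19)=83, (-31*19 - 1*-32)=-557, (1*10 - 9*19)=-161, (9*-5 - -5*10)=5, (-5*-19 - -21*-5)=-10; twice the area = |-640| = 640; area = 320; boundary points = 1 + 1 + 1 + 1 + 2 = 6; strictly interior points = area - boundary/2 + 1 = 318; answer 318
Stage 4: A3 = 318; m = 1236; 1236 = 2^2 * 3 * 103; sigma = (1 + 2 + 4) * (1 + 3) * (1 + 103) = 7 * 4 * 104 = 2912; answer 2912

2912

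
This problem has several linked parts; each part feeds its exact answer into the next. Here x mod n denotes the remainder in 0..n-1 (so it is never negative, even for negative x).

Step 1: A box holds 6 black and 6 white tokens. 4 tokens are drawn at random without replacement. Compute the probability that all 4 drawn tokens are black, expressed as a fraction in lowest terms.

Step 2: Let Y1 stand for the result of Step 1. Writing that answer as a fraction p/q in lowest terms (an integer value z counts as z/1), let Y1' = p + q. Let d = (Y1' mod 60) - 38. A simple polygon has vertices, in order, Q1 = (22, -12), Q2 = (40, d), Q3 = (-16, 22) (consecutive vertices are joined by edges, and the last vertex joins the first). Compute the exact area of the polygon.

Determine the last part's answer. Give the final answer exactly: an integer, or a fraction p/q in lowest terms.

458

Step 1: total draws C(12,4) = 495; favorable C(6,4) = 15; P = 1/33; answer 1/33
Step 2: Y1 = 1/33; threaded value p + q = 34; d = -4; cross terms: (22*-4 - 40*-12)=392, (40*22 - -16*-4)=816, (-16*-12 - 22*22)=-292; twice the area = |916| = 916; area = 458; answer 458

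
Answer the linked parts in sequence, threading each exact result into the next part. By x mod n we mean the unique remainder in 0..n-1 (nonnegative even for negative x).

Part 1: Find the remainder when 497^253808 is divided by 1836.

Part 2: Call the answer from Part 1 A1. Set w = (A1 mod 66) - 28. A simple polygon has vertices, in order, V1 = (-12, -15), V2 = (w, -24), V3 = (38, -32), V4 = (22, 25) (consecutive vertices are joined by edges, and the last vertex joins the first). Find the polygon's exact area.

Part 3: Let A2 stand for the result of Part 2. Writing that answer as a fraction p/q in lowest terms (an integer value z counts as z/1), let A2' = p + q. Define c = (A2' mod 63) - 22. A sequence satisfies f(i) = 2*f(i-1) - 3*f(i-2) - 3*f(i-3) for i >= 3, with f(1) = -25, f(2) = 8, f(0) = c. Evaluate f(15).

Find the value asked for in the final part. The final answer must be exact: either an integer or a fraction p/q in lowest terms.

Part 1: squarings mod 1836: 497^1=497, 497^2=985, 497^4=817, 497^8=1021, 497^16=1429, 497^32=409, 497^64=205, 497^128=1633, 497^256=817, 497^512=1021, 497^1024=1429, 497^2048=409, 497^4096=205, 497^8192=1633, 497^16384=817, 497^32768=1021, 497^65536=1429, 497^131072=409; 497^253808 = 497^16 * 497^32 * 497^64 * 497^256 * 497^512 * 497^1024 * 497^2048 * 497^4096 * 497^16384 * 497^32768 * 497^65536 * 497^131072 = 1021 (mod 1836); answer 1021
Part 2: A1 = 1021; w = 3; cross terms: (-12*-24 - 3*-15)=333, (3*-32 - 38*-24)=816, (38*25 - 22*-32)=1654, (22*-15 - -12*25)=-30; twice the area = |2773| = 2773; area = 2773/2; answer 2773/2
Part 3: A2 = 2773/2; threaded value p + q = 2775; c = -19; f(3) = 2*(8) - 3*(-25) - 3*(-19) = 148; iterating: f(3)=148, f(4)=347, f(5)=226, f(6)=-1033, f(7)=-3785, f(8)=-5149, f(9)=4156, f(10)=35114, f(11)=73207, f(12)=28604, f(13)=-267755, f(14)=-840943, f(15)=-964433; answer -964433

-964433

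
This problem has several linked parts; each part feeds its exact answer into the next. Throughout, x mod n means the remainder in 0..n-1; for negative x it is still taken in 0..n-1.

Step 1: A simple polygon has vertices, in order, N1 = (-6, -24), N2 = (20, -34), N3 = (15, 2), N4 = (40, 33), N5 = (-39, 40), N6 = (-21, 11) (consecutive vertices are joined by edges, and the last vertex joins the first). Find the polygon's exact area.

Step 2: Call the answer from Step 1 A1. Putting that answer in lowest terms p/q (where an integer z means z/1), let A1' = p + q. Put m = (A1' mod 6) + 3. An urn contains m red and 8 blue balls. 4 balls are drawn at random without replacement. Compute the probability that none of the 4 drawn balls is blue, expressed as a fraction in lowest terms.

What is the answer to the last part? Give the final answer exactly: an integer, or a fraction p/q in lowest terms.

1/26

Step 1: cross terms: (-6*-34 - 20*-24)=684, (20*2 - 15*-34)=550, (15*33 - 40*2)=415, (40*40 - -39*33)=2887, (-39*11 - -21*40)=411, (-21*-24 - -6*11)=570; twice the area = |5517| = 5517; area = 5517/2; answer 5517/2
Step 2: A1 = 5517/2; threaded value p + q = 5519; m = 8; total draws C(16,4) = 1820; favorable C(8,4) = 70; P = 1/26; answer 1/26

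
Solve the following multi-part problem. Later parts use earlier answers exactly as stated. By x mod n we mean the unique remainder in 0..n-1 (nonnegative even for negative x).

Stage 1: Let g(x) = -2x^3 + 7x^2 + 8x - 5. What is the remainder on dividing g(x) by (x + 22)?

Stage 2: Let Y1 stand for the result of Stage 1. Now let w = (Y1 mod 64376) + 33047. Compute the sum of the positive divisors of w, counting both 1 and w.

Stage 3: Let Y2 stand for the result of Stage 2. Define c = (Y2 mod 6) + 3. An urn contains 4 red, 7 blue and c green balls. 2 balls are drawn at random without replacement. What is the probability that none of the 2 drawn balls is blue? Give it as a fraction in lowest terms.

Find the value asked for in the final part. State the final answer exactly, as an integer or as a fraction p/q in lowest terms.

Stage 1: remainder = value at the root: -2*(-22)^3 + 7*(-22)^2 + 8*(-22)^1 - 5 = (21296) + (3388) + (-176) + (-5) = 24503; answer 24503
Stage 2: Y1 = 24503; w = 57550; 57550 = 2 * 5^2 * 1151; sigma = (1 + 2) * (1 + 5 + 25) * (1 + 1151) = 3 * 31 * 1152 = 107136; answer 107136
Stage 3: Y2 = 107136; c = 3; total draws C(14,2) = 91; favorable C(7,2) = 21; P = 3/13; answer 3/13

3/13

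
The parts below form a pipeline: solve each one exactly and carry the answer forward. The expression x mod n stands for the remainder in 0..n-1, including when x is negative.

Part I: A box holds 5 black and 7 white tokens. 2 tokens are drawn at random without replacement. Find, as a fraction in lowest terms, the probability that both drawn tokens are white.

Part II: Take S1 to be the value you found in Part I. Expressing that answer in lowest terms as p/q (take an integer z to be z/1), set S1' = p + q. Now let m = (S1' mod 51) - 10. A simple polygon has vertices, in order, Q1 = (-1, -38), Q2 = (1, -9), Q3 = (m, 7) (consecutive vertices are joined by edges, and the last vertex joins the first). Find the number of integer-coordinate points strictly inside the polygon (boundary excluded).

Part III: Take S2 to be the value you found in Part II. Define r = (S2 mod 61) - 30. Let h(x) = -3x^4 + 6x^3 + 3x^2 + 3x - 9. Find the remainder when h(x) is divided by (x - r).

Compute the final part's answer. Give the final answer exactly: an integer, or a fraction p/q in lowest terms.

-1972908

Part I: total draws C(12,2) = 66; favorable C(7,2) = 21; P = 7/22; answer 7/22
Part II: S1 = 7/22; threaded value p + q = 29; m = 19; cross terms: (-1*-9 - 1*-38)=47, (1*7 - 19*-9)=178, (19*-38 - -1*7)=-715; twice the area = |-490| = 490; area = 245; boundary points = 1 + 2 + 5 = 8; strictly interior points = area - boundary/2 + 1 = 242; answer 242
Part III: S2 = 242; r = 29; remainder = value at the root: -3*(29)^4 + 6*(29)^3 + 3*(29)^2 + 3*(29)^1 - 9 = (-2121843) + (146334) + (2523) + (87) + (-9) = -1972908; answer -1972908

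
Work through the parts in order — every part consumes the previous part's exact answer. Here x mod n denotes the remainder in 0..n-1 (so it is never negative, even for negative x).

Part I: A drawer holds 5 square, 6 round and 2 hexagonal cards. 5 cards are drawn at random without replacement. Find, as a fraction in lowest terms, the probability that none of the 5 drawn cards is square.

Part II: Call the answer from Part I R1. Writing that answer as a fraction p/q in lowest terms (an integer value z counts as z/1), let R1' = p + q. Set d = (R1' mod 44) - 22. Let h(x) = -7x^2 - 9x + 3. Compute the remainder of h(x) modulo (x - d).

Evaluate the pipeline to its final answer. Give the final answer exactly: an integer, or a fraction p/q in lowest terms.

-13

Part I: total draws C(13,5) = 1287; favorable C(8,5) = 56; P = 56/1287; answer 56/1287
Part II: R1 = 56/1287; threaded value p + q = 1343; d = 1; remainder = value at the root: -7*(1)^2 - 9*(1)^1 + 3 = (-7) + (-9) + (3) = -13; answer -13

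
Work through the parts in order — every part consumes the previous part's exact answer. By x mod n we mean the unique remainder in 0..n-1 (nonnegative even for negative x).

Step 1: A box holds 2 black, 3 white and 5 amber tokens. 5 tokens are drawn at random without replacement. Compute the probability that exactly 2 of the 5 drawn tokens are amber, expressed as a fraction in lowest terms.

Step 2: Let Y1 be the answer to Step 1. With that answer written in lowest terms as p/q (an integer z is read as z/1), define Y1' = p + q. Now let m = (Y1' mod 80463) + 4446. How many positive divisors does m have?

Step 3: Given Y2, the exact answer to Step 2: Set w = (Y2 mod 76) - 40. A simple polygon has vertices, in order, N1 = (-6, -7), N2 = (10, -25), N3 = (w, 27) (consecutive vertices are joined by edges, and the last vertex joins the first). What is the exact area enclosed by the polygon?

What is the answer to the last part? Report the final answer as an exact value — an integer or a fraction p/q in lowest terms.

Step 1: total draws C(10,5) = 252; favorable C(5,2)*C(5,3) = 100; P = 25/63; answer 25/63
Step 2: Y1 = 25/63; threaded value p + q = 88; m = 4534; 4534 = 2 * 2267; number of divisors = (1+1) * (1+1) = 4; answer 4
Step 3: Y2 = 4; w = -36; cross terms: (-6*-25 - 10*-7)=220, (10*27 - -36*-25)=-630, (-36*-7 - -6*27)=414; twice the area = |4| = 4; area = 2; answer 2

2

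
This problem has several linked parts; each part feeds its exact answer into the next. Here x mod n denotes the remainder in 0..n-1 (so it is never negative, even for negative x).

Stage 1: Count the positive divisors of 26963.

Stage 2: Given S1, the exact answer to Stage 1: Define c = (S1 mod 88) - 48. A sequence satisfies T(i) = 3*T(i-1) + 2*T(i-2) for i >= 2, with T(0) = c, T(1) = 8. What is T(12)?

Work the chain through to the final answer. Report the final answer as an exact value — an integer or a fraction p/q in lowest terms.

Stage 1: 26963 = 59 * 457; number of divisors = (1+1) * (1+1) = 4; answer 4
Stage 2: S1 = 4; c = -44; T(2) = 3*(8) + 2*(-44) = -64; iterating: T(2)=-64, T(3)=-176, T(4)=-656, T(5)=-2320, T(6)=-8272, T(7)=-29456, T(8)=-104912, T(9)=-373648, T(10)=-1330768, T(11)=-4739600, T(12)=-16880336; answer -16880336

-16880336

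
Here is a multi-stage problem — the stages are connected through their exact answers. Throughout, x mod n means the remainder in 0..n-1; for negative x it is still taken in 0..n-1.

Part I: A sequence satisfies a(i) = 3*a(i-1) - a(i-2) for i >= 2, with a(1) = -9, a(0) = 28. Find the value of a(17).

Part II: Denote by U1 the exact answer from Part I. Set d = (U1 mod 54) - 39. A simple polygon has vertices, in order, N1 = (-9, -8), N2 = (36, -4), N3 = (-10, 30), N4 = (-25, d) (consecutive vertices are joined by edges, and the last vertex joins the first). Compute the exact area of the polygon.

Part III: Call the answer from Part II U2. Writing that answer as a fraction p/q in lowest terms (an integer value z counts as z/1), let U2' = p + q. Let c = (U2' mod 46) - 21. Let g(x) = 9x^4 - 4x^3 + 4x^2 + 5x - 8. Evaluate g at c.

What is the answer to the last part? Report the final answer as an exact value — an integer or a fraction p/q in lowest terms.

4

Part I: a(2) = 3*(-9) - 1*(28) = -55; iterating: a(2)=-55, a(3)=-156, a(4)=-413, a(5)=-1083, a(6)=-2836, a(7)=-7425, a(8)=-19439, a(9)=-50892, a(10)=-133237, a(11)=-348819, a(12)=-913220, a(13)=-2390841, a(14)=-6259303, a(15)=-16387068, a(16)=-42901901, a(17)=-112318635; answer -112318635
Part II: U1 = -112318635; d = -24; cross terms: (-9*-4 - 36*-8)=324, (36*30 - -10*-4)=1040, (-10*-24 - -25*30)=990, (-25*-8 - -9*-24)=-16; twice the area = |2338| = 2338; area = 1169; answer 1169
Part III: U2 = 1169; threaded value p + q = 1170; c = -1; 9*(-1)^4 - 4*(-1)^3 + 4*(-1)^2 + 5*(-1)^1 - 8 = (9) + (4) + (4) + (-5) + (-8) = 4; answer 4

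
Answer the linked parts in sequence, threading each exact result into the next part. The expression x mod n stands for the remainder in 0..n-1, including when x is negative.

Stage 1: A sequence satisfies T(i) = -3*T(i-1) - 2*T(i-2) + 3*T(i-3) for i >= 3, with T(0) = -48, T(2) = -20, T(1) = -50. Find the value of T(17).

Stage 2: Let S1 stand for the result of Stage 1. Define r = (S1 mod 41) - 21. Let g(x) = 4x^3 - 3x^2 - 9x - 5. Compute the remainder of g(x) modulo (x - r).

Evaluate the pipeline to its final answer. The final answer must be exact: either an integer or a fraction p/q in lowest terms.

Stage 1: T(3) = -3*(-20) - 2*(-50) + 3*(-48) = 16; iterating: T(3)=16, T(4)=-158, T(5)=382, T(6)=-782, T(7)=1108, T(8)=-614, T(9)=-2720, T(10)=12712, T(11)=-34538, T(12)=70030, T(13)=-102878, T(14)=64960, T(15)=220966, T(16)=-1101452, T(17)=3057304; answer 3057304
Stage 2: S1 = 3057304; r = -5; remainder = value at the root: 4*(-5)^3 - 3*(-5)^2 - 9*(-5)^1 - 5 = (-500) + (-75) + (45) + (-5) = -535; answer -535

-535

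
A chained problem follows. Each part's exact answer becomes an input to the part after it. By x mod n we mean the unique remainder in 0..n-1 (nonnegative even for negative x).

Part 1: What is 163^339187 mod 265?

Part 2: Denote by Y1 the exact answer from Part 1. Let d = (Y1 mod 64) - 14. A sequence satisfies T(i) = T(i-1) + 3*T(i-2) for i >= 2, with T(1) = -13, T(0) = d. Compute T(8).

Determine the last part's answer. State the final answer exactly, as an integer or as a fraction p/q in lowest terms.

11147

Part 1: squarings mod 265: 163^1=163, 163^2=69, 163^4=256, 163^8=81, 163^16=201, 163^32=121, 163^64=66, 163^128=116, 163^256=206, 163^512=36, 163^1024=236, 163^2048=46, 163^4096=261, 163^8192=16, 163^16384=256, 163^32768=81, 163^65536=201, 163^131072=121, 163^262144=66; 163^339187 = 163^1 * 163^2 * 163^16 * 163^32 * 163^64 * 163^128 * 163^1024 * 163^2048 * 163^8192 * 163^65536 * 163^262144 = 62 (mod 265); answer 62
Part 2: Y1 = 62; d = 48; T(2) = 1*(-13) + 3*(48) = 131; iterating: T(2)=131, T(3)=92, T(4)=485, T(5)=761, T(6)=2216, T(7)=4499, T(8)=11147; answer 11147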